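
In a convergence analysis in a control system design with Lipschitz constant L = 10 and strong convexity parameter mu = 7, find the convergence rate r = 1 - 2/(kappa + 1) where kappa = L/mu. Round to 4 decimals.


Step 1: Compute the condition number.
kappa = L/mu = 10/7 = 1.4286
Step 2: Compute the convergence rate.
r = 1 - 2/(kappa + 1) = 1 - 2*mu/(L + mu) = (L - mu)/(L + mu) = 3/17 = 0.1765


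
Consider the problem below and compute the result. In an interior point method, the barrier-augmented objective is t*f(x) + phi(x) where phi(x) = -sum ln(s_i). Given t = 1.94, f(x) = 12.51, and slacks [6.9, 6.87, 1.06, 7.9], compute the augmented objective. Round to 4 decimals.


Step 1: Compute log-barrier.
ln values: [1.9315, 1.9272, 0.0583, 2.0669]
phi = -(1.9315 + 1.9272 + 0.0583 + 2.0669) = -5.9838
Step 2: Compute augmented objective.
t*f(x) = 1.94*12.51 = 24.2694
Total = 24.2694 - 5.9838 = 18.2856


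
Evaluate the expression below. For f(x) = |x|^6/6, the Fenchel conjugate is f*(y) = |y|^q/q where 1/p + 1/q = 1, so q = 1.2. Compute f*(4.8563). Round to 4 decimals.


The conjugate exponent q satisfies 1/p + 1/q = 1.
p = 6, so q = 6/(6 - 1) = 1.2
|y|^q = 4.8563^1.2 = 6.6614
f*(4.8563) = 6.6614 / 1.2 = 5.5512


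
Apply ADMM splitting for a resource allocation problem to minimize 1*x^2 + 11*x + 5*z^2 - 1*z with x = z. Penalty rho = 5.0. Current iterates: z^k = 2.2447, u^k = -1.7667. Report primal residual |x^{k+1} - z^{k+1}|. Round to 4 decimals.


ADMM iteration with rho = 5.0, z^k = 2.2447, u^k = -1.7667
Step 1: x-update.
Minimize 1*x^2 + 11*x + (5.0/2)*(x - 2.2447 - 1.7667)^2
FOC: (2*1 + 5.0)*x = -11 + 5.0*(2.2447 + 1.7667)
x^{k+1} = 1.2939
Step 2: z-update.
Minimize 5*z^2 - 1*z + (5.0/2)*(1.2939 - z - 1.7667)^2
FOC: (2*5 + 5.0)*z = 1 + 5.0*(1.2939 - 1.7667)
z^{k+1} = -0.0909
Step 3: u-update.
u^{k+1} = -1.7667 + 1.2939 + 0.0909 = -0.3819
Step 4: Primal residual = |1.2939 + 0.0909| = 1.3848


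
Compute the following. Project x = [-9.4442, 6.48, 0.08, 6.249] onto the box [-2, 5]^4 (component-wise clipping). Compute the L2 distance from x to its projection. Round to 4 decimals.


Project each component onto [-2, 5].
clip(-9.4442) = -2.0, clip(6.48) = 5.0, clip(0.08) = 0.08, clip(6.249) = 5.0
Projection = [-2.0, 5.0, 0.08, 5.0]
Squared diffs: [55.4161, 2.1904, 0.0, 1.56]
Distance = sqrt(59.1665) = 7.692


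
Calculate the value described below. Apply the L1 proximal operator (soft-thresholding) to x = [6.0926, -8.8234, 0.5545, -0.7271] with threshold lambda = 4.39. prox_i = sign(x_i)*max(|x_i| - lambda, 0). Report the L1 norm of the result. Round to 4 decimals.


Soft-thresholding with lambda = 4.39:
prox(6.0926) = sign(6.0926)*max(|6.0926| - 4.39, 0) = 1.7026
prox(-8.8234) = sign(-8.8234)*max(|-8.8234| - 4.39, 0) = -4.4334
prox(0.5545) = sign(0.5545)*max(|0.5545| - 4.39, 0) = 0.0
prox(-0.7271) = sign(-0.7271)*max(|-0.7271| - 4.39, 0) = 0.0
prox(x) = [1.7026, -4.4334, 0.0, 0.0]
||prox(x)||_1 = 1.7026 + 4.4334 + 0.0 + 0.0 = 6.136


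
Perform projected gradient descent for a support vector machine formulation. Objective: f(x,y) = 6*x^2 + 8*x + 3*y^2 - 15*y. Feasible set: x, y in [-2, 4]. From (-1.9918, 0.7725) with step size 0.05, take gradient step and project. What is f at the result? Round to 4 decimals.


Step 1: Compute gradient at (-1.9918, 0.7725).
grad_x = 2*6*-1.9918 + 8 = -15.9016
grad_y = 2*3*0.7725 - 15 = -10.365
Step 2: Gradient step.
x_raw = -1.9918 - 0.05*-15.9016 = -1.1967
y_raw = 0.7725 - 0.05*-10.365 = 1.2908
Step 3: Project onto [-2, 4].
x_proj = clip(-1.1967) = -1.1967
y_proj = clip(1.2908) = 1.2908
Step 4: Evaluate f.
f(-1.1967, 1.2908) = -15.3441


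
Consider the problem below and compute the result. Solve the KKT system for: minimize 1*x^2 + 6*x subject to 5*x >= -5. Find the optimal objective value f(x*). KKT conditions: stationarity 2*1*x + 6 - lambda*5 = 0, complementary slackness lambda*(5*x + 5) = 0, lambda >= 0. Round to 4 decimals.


Step 1: Try lambda = 0 (constraint inactive).
x_unc = -6/(2*1) = -3.0
Check: 5*-3.0 = -15.0 < -5 -- violated!
Step 2: Constraint must be active: 5*x = -5
x* = -5/5 = -1.0
lambda = (2*1*(-1.0) + 6)/5 = 0.8
Step 3: Compute optimal value.
f(x*) = 1*(-1.0)^2 + 6*(-1.0) = -5.0


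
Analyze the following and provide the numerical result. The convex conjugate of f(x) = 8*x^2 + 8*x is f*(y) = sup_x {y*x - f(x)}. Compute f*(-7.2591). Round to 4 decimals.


f*(y) = sup_x {y*x - a*x^2 - b*x} = sup_x {(y-b)*x - a*x^2}
FOC: (y - b) - 2a*x = 0 => x* = (y - b)/(2a)
x* = (-7.2591 - 8)/(2*8) = -0.9537
f*(-7.2591) = (y-b)^2/(4a) = (-7.2591 - 8)^2/(4*8)
= 232.8401/32 = 7.2763


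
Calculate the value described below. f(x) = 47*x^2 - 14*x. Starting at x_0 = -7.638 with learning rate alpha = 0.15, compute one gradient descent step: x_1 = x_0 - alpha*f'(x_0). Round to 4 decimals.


We compute the gradient at x_0 and apply the update.
f'(x) = 94*x - 14
f'(-7.638) = 94*-7.638 - 14 = -731.972
x_1 = -7.638 - 0.15*-731.972 = 102.1578


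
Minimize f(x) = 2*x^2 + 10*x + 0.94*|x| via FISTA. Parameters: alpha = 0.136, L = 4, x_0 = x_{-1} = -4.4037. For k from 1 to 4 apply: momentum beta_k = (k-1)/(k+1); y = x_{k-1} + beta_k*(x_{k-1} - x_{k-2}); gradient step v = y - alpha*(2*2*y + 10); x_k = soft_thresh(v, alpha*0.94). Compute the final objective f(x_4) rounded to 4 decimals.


FISTA on f(x) = 2*x^2 + 10*x + 0.94*|x|
L = 4, alpha = 0.136
Iteration 1: beta = 0.0, y = -4.4037 + 0.0*(-4.4037 + 4.4037) = -4.4037
  grad(y) = -7.6148, v = y - alpha*grad = -3.3681
  prox(v) = soft_thresh(-3.3681, 0.1278) = -3.2402
Iteration 2: beta = 0.3333, y = -3.2402 + 0.3333*(-3.2402 + 4.4037) = -2.8524
  grad(y) = -1.4097, v = y - alpha*grad = -2.6607
  prox(v) = soft_thresh(-2.6607, 0.1278) = -2.5329
Iteration 3: beta = 0.5, y = -2.5329 + 0.5*(-2.5329 + 3.2402) = -2.1792
  grad(y) = 1.2833, v = y - alpha*grad = -2.3537
  prox(v) = soft_thresh(-2.3537, 0.1278) = -2.2259
Iteration 4: beta = 0.6, y = -2.2259 + 0.6*(-2.2259 + 2.5329) = -2.0417
  grad(y) = 1.8333, v = y - alpha*grad = -2.291
  prox(v) = soft_thresh(-2.291, 0.1278) = -2.1632
f(x_4) = 2*(-2.1632)^2 + 10*(-2.1632) + 0.94*|-2.1632| = -10.2397


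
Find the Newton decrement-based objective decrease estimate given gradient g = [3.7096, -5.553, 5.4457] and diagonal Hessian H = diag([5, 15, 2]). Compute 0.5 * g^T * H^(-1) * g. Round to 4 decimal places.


Step 1: H is diagonal, so H^(-1) * g = [0.7419, -0.3702, 2.7229].
Step 2: g^T H^(-1) g = sum_i g_i^2 / H_ii
  = (3.7096)^2/5 + (-5.553)^2/15 + (5.4457)^2/2
  = 2.7522 + 2.0557 + 14.8278 = 19.6358
Step 3: Objective decrease = 0.5 * g^T H^(-1) g = 9.8179


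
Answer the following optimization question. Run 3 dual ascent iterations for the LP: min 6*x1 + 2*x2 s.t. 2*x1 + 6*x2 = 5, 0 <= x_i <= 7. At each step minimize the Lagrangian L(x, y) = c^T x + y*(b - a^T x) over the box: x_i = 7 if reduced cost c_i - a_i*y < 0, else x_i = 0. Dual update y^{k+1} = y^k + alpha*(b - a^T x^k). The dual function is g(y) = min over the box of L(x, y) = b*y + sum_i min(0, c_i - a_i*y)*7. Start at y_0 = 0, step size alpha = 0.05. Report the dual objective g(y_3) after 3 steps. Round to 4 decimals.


Dual ascent for LP: min 6*x1 + 2*x2, 2*x1 + 6*x2 = 5, 0 <= x_i <= 7
Step 1: y^k = 0.0, reduced costs: (6.0, 2.0)
  x^k = (0.0, 0.0), subgradient = b - a^T x = 5.0
  y^{k+1} = 0.0 + 0.05*5.0 = 0.25
Step 2: y^k = 0.25, reduced costs: (5.5, 0.5)
  x^k = (0.0, 0.0), subgradient = b - a^T x = 5.0
  y^{k+1} = 0.25 + 0.05*5.0 = 0.5
Step 3: y^k = 0.5, reduced costs: (5.0, -1.0)
  x^k = (0.0, 7.0), subgradient = b - a^T x = -37.0
  y^{k+1} = 0.5 + 0.05*-37.0 = -1.35
Dual objective at y_3 = -1.35: reduced costs (8.7, 10.1), box minimizer x = (0.0, 0.0)
g(y_3) = b*y + (c1 - a1*y)*x1 + (c2 - a2*y)*x2 = 5*(-1.35) + 8.7*0.0 + 10.1*0.0 = -6.75 + 0.0 + 0.0 = -6.75


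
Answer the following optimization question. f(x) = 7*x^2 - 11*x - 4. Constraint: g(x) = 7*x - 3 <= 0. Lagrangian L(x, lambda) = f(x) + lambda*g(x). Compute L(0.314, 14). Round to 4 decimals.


Step 1: Evaluate f(x).
f(0.314) = 7*0.314^2 - 11*0.314 - 4 = -6.7638
Step 2: Evaluate g(x).
g(0.314) = 7*0.314 - 3 = -0.802
Step 3: Compute Lagrangian.
L = -6.7638 + 14*-0.802 = -17.9918


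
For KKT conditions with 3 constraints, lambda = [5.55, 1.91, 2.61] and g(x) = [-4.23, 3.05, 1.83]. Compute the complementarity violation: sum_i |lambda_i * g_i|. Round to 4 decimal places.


KKT complementary slackness check:
lambda_1 * g_1 = 5.55 * -4.23 = -23.4765
lambda_2 * g_2 = 1.91 * 3.05 = 5.8255
lambda_3 * g_3 = 2.61 * 1.83 = 4.7763
Total violation = 23.4765 + 5.8255 + 4.7763 = 34.0783


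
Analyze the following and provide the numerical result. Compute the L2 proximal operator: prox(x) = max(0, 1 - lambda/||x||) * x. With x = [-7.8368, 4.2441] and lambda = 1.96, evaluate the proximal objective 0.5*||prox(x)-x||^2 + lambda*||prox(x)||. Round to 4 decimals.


Step 1: Compute ||x||.
||x|| = 8.9122
Step 2: Compute scaling factor.
scale = max(0, 1 - 1.96/8.9122) = 0.7801
Step 3: prox(x) = [-6.1133, 3.3107]
||prox(x)|| = 6.9522
Step 4: Proximal objective.
0.5*||prox-x||^2 = 1.9208
lambda*||prox|| = 13.6263
Total = 15.5472


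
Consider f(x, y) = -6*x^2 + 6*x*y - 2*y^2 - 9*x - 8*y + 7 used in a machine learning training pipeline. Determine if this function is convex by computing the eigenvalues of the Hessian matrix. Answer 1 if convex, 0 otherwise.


The Hessian of f(x,y) = -6*x^2 + 6*x*y - 2*y^2 - 9*x - 8*y + 7 is:
H = [[-12, 6], [6, -4]]
Trace = -12 - 4 = -16
Determinant = -12*-4 - (6)^2 = 12
Discriminant = (-16)^2 - 4*12 = 208.0
Eigenvalues: lambda_1 = -15.2111, lambda_2 = -0.7889
The function is not convex.

0


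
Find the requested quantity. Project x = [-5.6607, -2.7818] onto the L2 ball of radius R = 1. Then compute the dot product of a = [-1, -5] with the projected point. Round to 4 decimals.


Step 1: Compute ||x|| (intermediates to 6 decimals).
||x|| = sqrt((-5.6607)^2 + (-2.7818)^2) = 6.307292
Step 2: Project.
Since ||x|| > R, scale = R/||x|| = 1/6.307292 = 0.158547, proj(x) = scale * x
proj(x) = [-0.897487, -0.441046]
Step 3: Dot product.
a^T * proj(x) = -1*(-0.897487) - 5*(-0.441046) = 3.1027


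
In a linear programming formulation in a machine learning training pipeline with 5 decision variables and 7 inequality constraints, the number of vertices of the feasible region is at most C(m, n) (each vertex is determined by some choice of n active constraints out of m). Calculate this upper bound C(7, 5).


Each vertex corresponds to some choice of n active constraints out of m, so the number of vertices is at most C(m, n) = m! / (n!(m-n)!).
m = 7, n = 5
Numerator: 7 * 6 * 5 * 4 * 3
Denominator: 5! = 120
C(7, 5) = 21


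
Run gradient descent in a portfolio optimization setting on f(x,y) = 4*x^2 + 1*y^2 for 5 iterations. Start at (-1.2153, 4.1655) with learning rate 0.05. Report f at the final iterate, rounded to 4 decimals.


Gradient descent on f(x,y) = 4*x^2 + 1*y^2.
Starting point: (-1.2153, 4.1655), alpha = 0.05
Step 1: grad_x = 2*4*-1.2153 = -9.7224, grad_y = 2*1*4.1655 = 8.331
  x_1 = -1.2153 - 0.05*-9.7224 = -0.7292
  y_1 = 4.1655 - 0.05*8.331 = 3.749
Step 2: grad_x = 2*4*-0.7292 = -5.8334, grad_y = 2*1*3.749 = 7.4979
  x_2 = -0.7292 - 0.05*-5.8334 = -0.4375
  y_2 = 3.749 - 0.05*7.4979 = 3.3741
Step 3: grad_x = 2*4*-0.4375 = -3.5001, grad_y = 2*1*3.3741 = 6.7481
  x_3 = -0.4375 - 0.05*-3.5001 = -0.2625
  y_3 = 3.3741 - 0.05*6.7481 = 3.0366
Step 4: grad_x = 2*4*-0.2625 = -2.1, grad_y = 2*1*3.0366 = 6.0733
  x_4 = -0.2625 - 0.05*-2.1 = -0.1575
  y_4 = 3.0366 - 0.05*6.0733 = 2.733
Step 5: grad_x = 2*4*-0.1575 = -1.26, grad_y = 2*1*2.733 = 5.466
  x_5 = -0.1575 - 0.05*-1.26 = -0.0945
  y_5 = 2.733 - 0.05*5.466 = 2.4597
f(-0.0945, 2.4597) = 4*(-0.0945)^2 + 1*2.4597^2 = 6.0858


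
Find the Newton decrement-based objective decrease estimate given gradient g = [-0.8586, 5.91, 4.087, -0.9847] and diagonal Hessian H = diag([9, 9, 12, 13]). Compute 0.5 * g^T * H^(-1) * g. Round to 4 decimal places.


Step 1: H is diagonal, so H^(-1) * g = [-0.0954, 0.6567, 0.3406, -0.0757].
Step 2: g^T H^(-1) g = sum_i g_i^2 / H_ii
  = (-0.8586)^2/9 + (5.91)^2/9 + (4.087)^2/12 + (-0.9847)^2/13
  = 0.0819 + 3.8809 + 1.392 + 0.0746 = 5.4294
Step 3: Objective decrease = 0.5 * g^T H^(-1) g = 2.7147


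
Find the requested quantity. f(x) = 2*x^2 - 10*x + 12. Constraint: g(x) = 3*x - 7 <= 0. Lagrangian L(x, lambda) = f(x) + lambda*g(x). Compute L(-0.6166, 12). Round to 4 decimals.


Step 1: Evaluate f(x).
f(-0.6166) = 2*(-0.6166)^2 - 10*(-0.6166) + 12 = 18.9264
Step 2: Evaluate g(x).
g(-0.6166) = 3*-0.6166 - 7 = -8.8498
Step 3: Compute Lagrangian.
L = 18.9264 + 12*-8.8498 = -87.2712


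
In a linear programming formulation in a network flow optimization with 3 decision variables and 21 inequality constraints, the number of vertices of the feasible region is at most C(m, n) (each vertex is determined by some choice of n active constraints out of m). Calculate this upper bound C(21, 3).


Each vertex corresponds to some choice of n active constraints out of m, so the number of vertices is at most C(m, n) = m! / (n!(m-n)!).
m = 21, n = 3
Numerator: 21 * 20 * 19
Denominator: 3! = 6
C(21, 3) = 1330


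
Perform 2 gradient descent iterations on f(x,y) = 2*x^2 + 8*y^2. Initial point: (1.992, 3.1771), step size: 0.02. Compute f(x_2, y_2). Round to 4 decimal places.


Gradient descent on f(x,y) = 2*x^2 + 8*y^2.
Starting point: (1.992, 3.1771), alpha = 0.02
Step 1: grad_x = 2*2*1.992 = 7.968, grad_y = 2*8*3.1771 = 50.8336
  x_1 = 1.992 - 0.02*7.968 = 1.8326
  y_1 = 3.1771 - 0.02*50.8336 = 2.1604
Step 2: grad_x = 2*2*1.8326 = 7.3306, grad_y = 2*8*2.1604 = 34.5668
  x_2 = 1.8326 - 0.02*7.3306 = 1.686
  y_2 = 2.1604 - 0.02*34.5668 = 1.4691
f(1.686, 1.4691) = 2*1.686^2 + 8*1.4691^2 = 22.9512


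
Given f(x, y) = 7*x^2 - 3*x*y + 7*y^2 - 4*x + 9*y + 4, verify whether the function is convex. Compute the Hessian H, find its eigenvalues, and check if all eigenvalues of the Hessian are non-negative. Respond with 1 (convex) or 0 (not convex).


The Hessian of f(x,y) = 7*x^2 - 3*x*y + 7*y^2 - 4*x + 9*y + 4 is:
H = [[14, -3], [-3, 14]]
Trace = 14 + 14 = 28
Determinant = 14*14 - (-3)^2 = 187
Discriminant = (28)^2 - 4*187 = 36.0
Eigenvalues: lambda_1 = 11.0, lambda_2 = 17.0
The function is convex.

1


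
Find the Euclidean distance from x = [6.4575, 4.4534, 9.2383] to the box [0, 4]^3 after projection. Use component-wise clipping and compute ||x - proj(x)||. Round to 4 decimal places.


Project each component onto [0, 4].
clip(6.4575) = 4.0, clip(4.4534) = 4.0, clip(9.2383) = 4.0
Projection = [4.0, 4.0, 4.0]
Squared diffs: [6.0393, 0.2056, 27.4398]
Distance = sqrt(33.6847) = 5.8038


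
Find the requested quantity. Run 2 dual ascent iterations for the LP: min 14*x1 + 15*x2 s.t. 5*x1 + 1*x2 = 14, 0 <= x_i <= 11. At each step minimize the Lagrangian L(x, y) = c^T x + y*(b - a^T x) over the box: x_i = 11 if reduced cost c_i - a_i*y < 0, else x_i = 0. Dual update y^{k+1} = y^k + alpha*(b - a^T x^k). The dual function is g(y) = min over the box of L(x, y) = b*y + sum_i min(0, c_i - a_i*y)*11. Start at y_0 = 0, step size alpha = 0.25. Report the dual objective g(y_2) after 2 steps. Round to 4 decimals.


Dual ascent for LP: min 14*x1 + 15*x2, 5*x1 + 1*x2 = 14, 0 <= x_i <= 11
Step 1: y^k = 0.0, reduced costs: (14.0, 15.0)
  x^k = (0.0, 0.0), subgradient = b - a^T x = 14.0
  y^{k+1} = 0.0 + 0.25*14.0 = 3.5
Step 2: y^k = 3.5, reduced costs: (-3.5, 11.5)
  x^k = (11.0, 0.0), subgradient = b - a^T x = -41.0
  y^{k+1} = 3.5 + 0.25*-41.0 = -6.75
Dual objective at y_2 = -6.75: reduced costs (47.75, 21.75), box minimizer x = (0.0, 0.0)
g(y_2) = b*y + (c1 - a1*y)*x1 + (c2 - a2*y)*x2 = 14*(-6.75) + 47.75*0.0 + 21.75*0.0 = -94.5 + 0.0 + 0.0 = -94.5


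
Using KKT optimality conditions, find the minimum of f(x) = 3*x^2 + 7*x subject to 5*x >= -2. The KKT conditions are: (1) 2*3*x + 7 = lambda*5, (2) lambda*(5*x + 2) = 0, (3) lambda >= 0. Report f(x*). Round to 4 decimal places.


Step 1: Try lambda = 0 (constraint inactive).
x_unc = -7/(2*3) = -1.1667
Check: 5*-1.1667 = -5.8335 < -2 -- violated!
Step 2: Constraint must be active: 5*x = -2
x* = -2/5 = -0.4
lambda = (2*3*(-0.4) + 7)/5 = 0.92
Step 3: Compute optimal value.
f(x*) = 3*(-0.4)^2 + 7*(-0.4) = -2.32


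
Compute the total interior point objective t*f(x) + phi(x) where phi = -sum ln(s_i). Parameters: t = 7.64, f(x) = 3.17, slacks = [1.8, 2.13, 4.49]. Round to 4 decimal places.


Step 1: Compute log-barrier.
ln values: [0.5878, 0.7561, 1.5019]
phi = -(0.5878 + 0.7561 + 1.5019) = -2.8458
Step 2: Compute augmented objective.
t*f(x) = 7.64*3.17 = 24.2188
Total = 24.2188 - 2.8458 = 21.373


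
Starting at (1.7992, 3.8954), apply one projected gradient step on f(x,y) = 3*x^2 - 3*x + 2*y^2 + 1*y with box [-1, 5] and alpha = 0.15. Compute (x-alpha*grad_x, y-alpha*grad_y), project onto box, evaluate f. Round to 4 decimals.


Step 1: Compute gradient at (1.7992, 3.8954).
grad_x = 2*3*1.7992 - 3 = 7.7952
grad_y = 2*2*3.8954 + 1 = 16.5816
Step 2: Gradient step.
x_raw = 1.7992 - 0.15*7.7952 = 0.6299
y_raw = 3.8954 - 0.15*16.5816 = 1.4082
Step 3: Project onto [-1, 5].
x_proj = clip(0.6299) = 0.6299
y_proj = clip(1.4082) = 1.4082
Step 4: Evaluate f.
f(0.6299, 1.4082) = 4.6746


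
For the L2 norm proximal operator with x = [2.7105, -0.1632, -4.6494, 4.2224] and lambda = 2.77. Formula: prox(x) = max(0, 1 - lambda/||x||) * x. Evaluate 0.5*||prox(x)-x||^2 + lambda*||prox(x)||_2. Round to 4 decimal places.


Step 1: Compute ||x||.
||x|| = 6.8424
Step 2: Compute scaling factor.
scale = max(0, 1 - 2.77/6.8424) = 0.5952
Step 3: prox(x) = [1.6132, -0.0971, -2.7672, 2.5131]
||prox(x)|| = 4.0724
Step 4: Proximal objective.
0.5*||prox-x||^2 = 3.8365
lambda*||prox|| = 11.2805
Total = 15.1171


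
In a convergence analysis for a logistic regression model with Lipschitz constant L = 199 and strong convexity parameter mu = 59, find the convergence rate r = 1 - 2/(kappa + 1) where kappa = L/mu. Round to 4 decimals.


Step 1: Compute the condition number.
kappa = L/mu = 199/59 = 3.3729
Step 2: Compute the convergence rate.
r = 1 - 2/(kappa + 1) = 1 - 2*mu/(L + mu) = (L - mu)/(L + mu) = 140/258 = 0.5426


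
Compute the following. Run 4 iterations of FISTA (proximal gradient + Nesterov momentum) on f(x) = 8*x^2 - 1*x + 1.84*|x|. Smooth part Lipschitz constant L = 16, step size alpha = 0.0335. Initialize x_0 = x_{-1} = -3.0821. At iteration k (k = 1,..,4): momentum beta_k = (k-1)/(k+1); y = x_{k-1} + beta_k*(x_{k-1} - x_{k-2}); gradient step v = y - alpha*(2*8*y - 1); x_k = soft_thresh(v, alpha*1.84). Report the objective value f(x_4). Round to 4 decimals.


FISTA on f(x) = 8*x^2 - 1*x + 1.84*|x|
L = 16, alpha = 0.0335
Iteration 1: beta = 0.0, y = -3.0821 + 0.0*(-3.0821 + 3.0821) = -3.0821
  grad(y) = -50.3136, v = y - alpha*grad = -1.3966
  prox(v) = soft_thresh(-1.3966, 0.0616) = -1.335
Iteration 2: beta = 0.3333, y = -1.335 + 0.3333*(-1.335 + 3.0821) = -0.7526
  grad(y) = -13.0412, v = y - alpha*grad = -0.3157
  prox(v) = soft_thresh(-0.3157, 0.0616) = -0.2541
Iteration 3: beta = 0.5, y = -0.2541 + 0.5*(-0.2541 + 1.335) = 0.2864
  grad(y) = 3.5823, v = y - alpha*grad = 0.1664
  prox(v) = soft_thresh(0.1664, 0.0616) = 0.1047
Iteration 4: beta = 0.6, y = 0.1047 + 0.6*(0.1047 + 0.2541) = 0.32
  grad(y) = 4.1205, v = y - alpha*grad = 0.182
  prox(v) = soft_thresh(0.182, 0.0616) = 0.1204
f(x_4) = 8*0.1204^2 - 1*0.1204 + 1.84*|0.1204| = 0.217


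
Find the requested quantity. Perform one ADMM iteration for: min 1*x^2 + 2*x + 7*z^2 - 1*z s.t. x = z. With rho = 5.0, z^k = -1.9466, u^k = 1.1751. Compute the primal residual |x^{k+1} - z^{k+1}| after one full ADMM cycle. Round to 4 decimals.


ADMM iteration with rho = 5.0, z^k = -1.9466, u^k = 1.1751
Step 1: x-update.
Minimize 1*x^2 + 2*x + (5.0/2)*(x + 1.9466 + 1.1751)^2
FOC: (2*1 + 5.0)*x = -2 + 5.0*(-1.9466 - 1.1751)
x^{k+1} = -2.5155
Step 2: z-update.
Minimize 7*z^2 - 1*z + (5.0/2)*(-2.5155 - z + 1.1751)^2
FOC: (2*7 + 5.0)*z = 1 + 5.0*(-2.5155 + 1.1751)
z^{k+1} = -0.3001
Step 3: u-update.
u^{k+1} = 1.1751 - 2.5155 + 0.3001 = -1.0403
Step 4: Primal residual = |-2.5155 + 0.3001| = 2.2154


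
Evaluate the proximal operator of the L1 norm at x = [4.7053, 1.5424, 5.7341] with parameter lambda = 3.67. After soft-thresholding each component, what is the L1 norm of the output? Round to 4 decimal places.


Soft-thresholding with lambda = 3.67:
prox(4.7053) = sign(4.7053)*max(|4.7053| - 3.67, 0) = 1.0353
prox(1.5424) = sign(1.5424)*max(|1.5424| - 3.67, 0) = 0.0
prox(5.7341) = sign(5.7341)*max(|5.7341| - 3.67, 0) = 2.0641
prox(x) = [1.0353, 0.0, 2.0641]
||prox(x)||_1 = 1.0353 + 0.0 + 2.0641 = 3.0994


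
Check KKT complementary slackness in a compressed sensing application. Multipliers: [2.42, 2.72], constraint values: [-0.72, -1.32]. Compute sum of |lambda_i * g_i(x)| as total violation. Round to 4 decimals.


KKT complementary slackness check:
lambda_1 * g_1 = 2.42 * -0.72 = -1.7424
lambda_2 * g_2 = 2.72 * -1.32 = -3.5904
Total violation = 1.7424 + 3.5904 = 5.3328


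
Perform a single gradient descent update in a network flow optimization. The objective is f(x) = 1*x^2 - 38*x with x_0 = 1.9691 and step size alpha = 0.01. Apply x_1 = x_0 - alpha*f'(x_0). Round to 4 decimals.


We compute the gradient at x_0 and apply the update.
f'(x) = 2*x - 38
f'(1.9691) = 2*1.9691 - 38 = -34.0618
x_1 = 1.9691 - 0.01*-34.0618 = 2.3097


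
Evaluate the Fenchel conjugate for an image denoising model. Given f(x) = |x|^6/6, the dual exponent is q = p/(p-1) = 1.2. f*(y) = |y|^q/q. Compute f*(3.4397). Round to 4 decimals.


The conjugate exponent q satisfies 1/p + 1/q = 1.
p = 6, so q = 6/(6 - 1) = 1.2
|y|^q = 3.4397^1.2 = 4.4038
f*(3.4397) = 4.4038 / 1.2 = 3.6698


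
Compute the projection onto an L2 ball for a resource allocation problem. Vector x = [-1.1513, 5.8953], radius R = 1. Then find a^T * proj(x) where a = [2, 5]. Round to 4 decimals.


Step 1: Compute ||x|| (intermediates to 6 decimals).
||x|| = sqrt((-1.1513)^2 + 5.8953^2) = 6.006667
Step 2: Project.
Since ||x|| > R, scale = R/||x|| = 1/6.006667 = 0.166482, proj(x) = scale * x
proj(x) = [-0.191671, 0.981461]
Step 3: Dot product.
a^T * proj(x) = 2*(-0.191671) + 5*0.981461 = 4.524


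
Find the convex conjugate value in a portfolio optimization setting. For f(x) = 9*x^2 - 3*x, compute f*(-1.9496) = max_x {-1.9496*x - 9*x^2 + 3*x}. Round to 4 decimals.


f*(y) = sup_x {y*x - a*x^2 - b*x} = sup_x {(y-b)*x - a*x^2}
FOC: (y - b) - 2a*x = 0 => x* = (y - b)/(2a)
x* = (-1.9496 + 3)/(2*9) = 0.0584
f*(-1.9496) = (y-b)^2/(4a) = (-1.9496 + 3)^2/(4*9)
= 1.1033/36 = 0.0306


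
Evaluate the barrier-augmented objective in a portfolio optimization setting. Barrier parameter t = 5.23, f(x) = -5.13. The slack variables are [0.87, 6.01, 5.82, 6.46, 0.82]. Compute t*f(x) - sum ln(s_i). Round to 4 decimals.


Step 1: Compute log-barrier.
ln values: [-0.1393, 1.7934, 1.7613, 1.8656, -0.1985]
phi = -(-0.1393 + 1.7934 + 1.7613 + 1.8656 - 0.1985) = -5.0826
Step 2: Compute augmented objective.
t*f(x) = 5.23*-5.13 = -26.8299
Total = -26.8299 - 5.0826 = -31.9125


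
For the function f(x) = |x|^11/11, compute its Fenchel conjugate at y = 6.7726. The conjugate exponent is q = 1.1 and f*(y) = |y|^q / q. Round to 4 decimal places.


The conjugate exponent q satisfies 1/p + 1/q = 1.
p = 11, so q = 11/(11 - 1) = 1.1
|y|^q = 6.7726^1.1 = 8.2003
f*(6.7726) = 8.2003 / 1.1 = 7.4548


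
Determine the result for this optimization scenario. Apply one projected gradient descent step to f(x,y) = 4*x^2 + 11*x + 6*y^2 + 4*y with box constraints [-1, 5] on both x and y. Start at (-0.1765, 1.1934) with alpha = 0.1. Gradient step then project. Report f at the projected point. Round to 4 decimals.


Step 1: Compute gradient at (-0.1765, 1.1934).
grad_x = 2*4*-0.1765 + 11 = 9.588
grad_y = 2*6*1.1934 + 4 = 18.3208
Step 2: Gradient step.
x_raw = -0.1765 - 0.1*9.588 = -1.1353
y_raw = 1.1934 - 0.1*18.3208 = -0.6387
Step 3: Project onto [-1, 5].
x_proj = clip(-1.1353) = -1.0
y_proj = clip(-0.6387) = -0.6387
Step 4: Evaluate f.
f(-1.0, -0.6387) = -7.1072


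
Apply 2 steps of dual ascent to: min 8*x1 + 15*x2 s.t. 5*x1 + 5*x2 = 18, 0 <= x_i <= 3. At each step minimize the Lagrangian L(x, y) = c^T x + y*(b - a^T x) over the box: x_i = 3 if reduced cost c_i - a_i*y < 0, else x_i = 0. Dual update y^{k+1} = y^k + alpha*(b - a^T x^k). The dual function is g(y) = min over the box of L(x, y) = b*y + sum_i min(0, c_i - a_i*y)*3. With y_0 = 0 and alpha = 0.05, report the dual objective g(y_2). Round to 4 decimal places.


Dual ascent for LP: min 8*x1 + 15*x2, 5*x1 + 5*x2 = 18, 0 <= x_i <= 3
Step 1: y^k = 0.0, reduced costs: (8.0, 15.0)
  x^k = (0.0, 0.0), subgradient = b - a^T x = 18.0
  y^{k+1} = 0.0 + 0.05*18.0 = 0.9
Step 2: y^k = 0.9, reduced costs: (3.5, 10.5)
  x^k = (0.0, 0.0), subgradient = b - a^T x = 18.0
  y^{k+1} = 0.9 + 0.05*18.0 = 1.8
Dual objective at y_2 = 1.8: reduced costs (-1.0, 6.0), box minimizer x = (3.0, 0.0)
g(y_2) = b*y + (c1 - a1*y)*x1 + (c2 - a2*y)*x2 = 18*1.8 + (-1.0)*3.0 + 6.0*0.0 = 32.4 - 3.0 + 0.0 = 29.4


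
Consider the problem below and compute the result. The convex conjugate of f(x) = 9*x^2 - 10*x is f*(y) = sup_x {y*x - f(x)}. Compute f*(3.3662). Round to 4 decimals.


f*(y) = sup_x {y*x - a*x^2 - b*x} = sup_x {(y-b)*x - a*x^2}
FOC: (y - b) - 2a*x = 0 => x* = (y - b)/(2a)
x* = (3.3662 + 10)/(2*9) = 0.7426
f*(3.3662) = (y-b)^2/(4a) = (3.3662 + 10)^2/(4*9)
= 178.6553/36 = 4.9626


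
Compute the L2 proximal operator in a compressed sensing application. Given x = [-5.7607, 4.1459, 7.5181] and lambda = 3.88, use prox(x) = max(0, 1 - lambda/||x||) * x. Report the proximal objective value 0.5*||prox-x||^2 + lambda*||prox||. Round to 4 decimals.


Step 1: Compute ||x||.
||x|| = 10.3391
Step 2: Compute scaling factor.
scale = max(0, 1 - 3.88/10.3391) = 0.6247
Step 3: prox(x) = [-3.5988, 2.59, 4.6967]
||prox(x)|| = 6.4591
Step 4: Proximal objective.
0.5*||prox-x||^2 = 7.5272
lambda*||prox|| = 25.0613
Total = 32.5883


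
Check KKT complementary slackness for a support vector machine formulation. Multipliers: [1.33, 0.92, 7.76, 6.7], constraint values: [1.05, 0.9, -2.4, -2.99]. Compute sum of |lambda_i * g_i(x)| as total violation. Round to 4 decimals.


KKT complementary slackness check:
lambda_1 * g_1 = 1.33 * 1.05 = 1.3965
lambda_2 * g_2 = 0.92 * 0.9 = 0.828
lambda_3 * g_3 = 7.76 * -2.4 = -18.624
lambda_4 * g_4 = 6.7 * -2.99 = -20.033
Total violation = 1.3965 + 0.828 + 18.624 + 20.033 = 40.8815


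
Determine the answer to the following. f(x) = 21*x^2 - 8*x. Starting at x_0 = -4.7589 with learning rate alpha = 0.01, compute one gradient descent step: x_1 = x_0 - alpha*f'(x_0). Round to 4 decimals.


We compute the gradient at x_0 and apply the update.
f'(x) = 42*x - 8
f'(-4.7589) = 42*-4.7589 - 8 = -207.8738
x_1 = -4.7589 - 0.01*-207.8738 = -2.6802


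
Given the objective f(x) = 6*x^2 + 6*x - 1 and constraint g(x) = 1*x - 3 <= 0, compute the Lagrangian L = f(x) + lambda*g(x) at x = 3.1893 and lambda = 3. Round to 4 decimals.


Step 1: Evaluate f(x).
f(3.1893) = 6*3.1893^2 + 6*3.1893 - 1 = 79.1656
Step 2: Evaluate g(x).
g(3.1893) = 1*3.1893 - 3 = 0.1893
Step 3: Compute Lagrangian.
L = 79.1656 + 3*0.1893 = 79.7335


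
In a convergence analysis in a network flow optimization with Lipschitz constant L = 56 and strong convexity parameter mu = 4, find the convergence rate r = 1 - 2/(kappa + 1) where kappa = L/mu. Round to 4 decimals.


Step 1: Compute the condition number.
kappa = L/mu = 56/4 = 14.0
Step 2: Compute the convergence rate.
r = 1 - 2/(kappa + 1) = 1 - 2*mu/(L + mu) = (L - mu)/(L + mu) = 52/60 = 0.8667


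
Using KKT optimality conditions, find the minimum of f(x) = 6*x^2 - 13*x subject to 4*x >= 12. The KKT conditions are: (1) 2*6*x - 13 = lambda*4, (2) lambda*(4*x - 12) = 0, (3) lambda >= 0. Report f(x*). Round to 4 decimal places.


Step 1: Try lambda = 0 (constraint inactive).
x_unc = 13/(2*6) = 1.0833
Check: 4*1.0833 = 4.3332 < 12 -- violated!
Step 2: Constraint must be active: 4*x = 12
x* = 12/4 = 3.0
lambda = (2*6*3.0 - 13)/4 = 5.75
Step 3: Compute optimal value.
f(x*) = 6*3.0^2 - 13*3.0 = 15.0


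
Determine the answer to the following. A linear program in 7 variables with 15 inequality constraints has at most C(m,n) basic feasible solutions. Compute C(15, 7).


Each vertex corresponds to some choice of n active constraints out of m, so the number of vertices is at most C(m, n) = m! / (n!(m-n)!).
m = 15, n = 7
Numerator: 15 * 14 * 13 * 12 * 11 * 10 * 9
Denominator: 7! = 5040
C(15, 7) = 6435


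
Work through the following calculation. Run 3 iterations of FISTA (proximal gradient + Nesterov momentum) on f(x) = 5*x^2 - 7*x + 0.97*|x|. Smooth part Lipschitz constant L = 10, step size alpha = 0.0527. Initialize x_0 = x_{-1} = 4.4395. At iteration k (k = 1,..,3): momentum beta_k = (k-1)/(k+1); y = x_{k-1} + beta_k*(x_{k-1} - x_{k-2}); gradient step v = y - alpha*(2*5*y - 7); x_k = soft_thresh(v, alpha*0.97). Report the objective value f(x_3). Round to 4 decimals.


FISTA on f(x) = 5*x^2 - 7*x + 0.97*|x|
L = 10, alpha = 0.0527
Iteration 1: beta = 0.0, y = 4.4395 + 0.0*(4.4395 - 4.4395) = 4.4395
  grad(y) = 37.395, v = y - alpha*grad = 2.4688
  prox(v) = soft_thresh(2.4688, 0.0511) = 2.4177
Iteration 2: beta = 0.3333, y = 2.4177 + 0.3333*(2.4177 - 4.4395) = 1.7437
  grad(y) = 10.4372, v = y - alpha*grad = 1.1937
  prox(v) = soft_thresh(1.1937, 0.0511) = 1.1426
Iteration 3: beta = 0.5, y = 1.1426 + 0.5*(1.1426 - 2.4177) = 0.505
  grad(y) = -1.9499, v = y - alpha*grad = 0.6078
  prox(v) = soft_thresh(0.6078, 0.0511) = 0.5566
f(x_3) = 5*0.5566^2 - 7*0.5566 + 0.97*|0.5566| = -1.8073


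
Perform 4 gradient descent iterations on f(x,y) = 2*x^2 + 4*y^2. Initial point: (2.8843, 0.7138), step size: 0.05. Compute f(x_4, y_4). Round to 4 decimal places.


Gradient descent on f(x,y) = 2*x^2 + 4*y^2.
Starting point: (2.8843, 0.7138), alpha = 0.05
Step 1: grad_x = 2*2*2.8843 = 11.5372, grad_y = 2*4*0.7138 = 5.7104
  x_1 = 2.8843 - 0.05*11.5372 = 2.3074
  y_1 = 0.7138 - 0.05*5.7104 = 0.4283
Step 2: grad_x = 2*2*2.3074 = 9.2298, grad_y = 2*4*0.4283 = 3.4262
  x_2 = 2.3074 - 0.05*9.2298 = 1.846
  y_2 = 0.4283 - 0.05*3.4262 = 0.257
Step 3: grad_x = 2*2*1.846 = 7.3838, grad_y = 2*4*0.257 = 2.0557
  x_3 = 1.846 - 0.05*7.3838 = 1.4768
  y_3 = 0.257 - 0.05*2.0557 = 0.1542
Step 4: grad_x = 2*2*1.4768 = 5.907, grad_y = 2*4*0.1542 = 1.2334
  x_4 = 1.4768 - 0.05*5.907 = 1.1814
  y_4 = 0.1542 - 0.05*1.2334 = 0.0925
f(1.1814, 0.0925) = 2*1.1814^2 + 4*0.0925^2 = 2.8257


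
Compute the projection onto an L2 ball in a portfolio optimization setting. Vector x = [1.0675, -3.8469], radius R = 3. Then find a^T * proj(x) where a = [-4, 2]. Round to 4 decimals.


Step 1: Compute ||x|| (intermediates to 6 decimals).
||x|| = sqrt(1.0675^2 + (-3.8469)^2) = 3.992267
Step 2: Project.
Since ||x|| > R, scale = R/||x|| = 3/3.992267 = 0.751453, proj(x) = scale * x
proj(x) = [0.802176, -2.890765]
Step 3: Dot product.
a^T * proj(x) = -4*0.802176 + 2*(-2.890765) = -8.9902


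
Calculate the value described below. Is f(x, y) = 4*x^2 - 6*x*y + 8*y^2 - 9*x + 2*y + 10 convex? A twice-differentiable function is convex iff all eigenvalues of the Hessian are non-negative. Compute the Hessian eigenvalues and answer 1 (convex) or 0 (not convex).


The Hessian of f(x,y) = 4*x^2 - 6*x*y + 8*y^2 - 9*x + 2*y + 10 is:
H = [[8, -6], [-6, 16]]
Trace = 8 + 16 = 24
Determinant = 8*16 - (-6)^2 = 92
Discriminant = (24)^2 - 4*92 = 208.0
Eigenvalues: lambda_1 = 4.7889, lambda_2 = 19.2111
The function is convex.

1


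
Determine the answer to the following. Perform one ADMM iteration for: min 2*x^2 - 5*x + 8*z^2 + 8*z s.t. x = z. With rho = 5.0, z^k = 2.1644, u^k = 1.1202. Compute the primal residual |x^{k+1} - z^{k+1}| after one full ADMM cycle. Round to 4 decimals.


ADMM iteration with rho = 5.0, z^k = 2.1644, u^k = 1.1202
Step 1: x-update.
Minimize 2*x^2 - 5*x + (5.0/2)*(x - 2.1644 + 1.1202)^2
FOC: (2*2 + 5.0)*x = 5 + 5.0*(2.1644 - 1.1202)
x^{k+1} = 1.1357
Step 2: z-update.
Minimize 8*z^2 + 8*z + (5.0/2)*(1.1357 - z + 1.1202)^2
FOC: (2*8 + 5.0)*z = -8 + 5.0*(1.1357 + 1.1202)
z^{k+1} = 0.1562
Step 3: u-update.
u^{k+1} = 1.1202 + 1.1357 - 0.1562 = 2.0997
Step 4: Primal residual = |1.1357 - 0.1562| = 0.9795


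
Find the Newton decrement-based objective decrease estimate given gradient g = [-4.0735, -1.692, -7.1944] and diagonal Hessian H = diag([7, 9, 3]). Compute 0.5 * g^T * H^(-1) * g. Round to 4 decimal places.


Step 1: H is diagonal, so H^(-1) * g = [-0.5819, -0.188, -2.3981].
Step 2: g^T H^(-1) g = sum_i g_i^2 / H_ii
  = (-4.0735)^2/7 + (-1.692)^2/9 + (-7.1944)^2/3
  = 2.3705 + 0.3181 + 17.2531 = 19.9417
Step 3: Objective decrease = 0.5 * g^T H^(-1) g = 9.9709


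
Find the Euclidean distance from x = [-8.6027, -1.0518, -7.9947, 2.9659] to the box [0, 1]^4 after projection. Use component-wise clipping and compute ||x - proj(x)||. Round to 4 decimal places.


Project each component onto [0, 1].
clip(-8.6027) = 0.0, clip(-1.0518) = 0.0, clip(-7.9947) = 0.0, clip(2.9659) = 1.0
Projection = [0.0, 0.0, 0.0, 1.0]
Squared diffs: [74.0064, 1.1063, 63.9152, 3.8648]
Distance = sqrt(142.8927) = 11.9538


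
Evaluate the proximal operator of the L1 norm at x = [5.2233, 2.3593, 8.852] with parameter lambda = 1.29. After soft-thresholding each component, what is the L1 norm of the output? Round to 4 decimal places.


Soft-thresholding with lambda = 1.29:
prox(5.2233) = sign(5.2233)*max(|5.2233| - 1.29, 0) = 3.9333
prox(2.3593) = sign(2.3593)*max(|2.3593| - 1.29, 0) = 1.0693
prox(8.852) = sign(8.852)*max(|8.852| - 1.29, 0) = 7.562
prox(x) = [3.9333, 1.0693, 7.562]
||prox(x)||_1 = 3.9333 + 1.0693 + 7.562 = 12.5646


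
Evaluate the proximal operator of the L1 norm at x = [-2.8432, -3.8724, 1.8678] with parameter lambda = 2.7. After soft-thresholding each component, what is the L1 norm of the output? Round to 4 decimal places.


Soft-thresholding with lambda = 2.7:
prox(-2.8432) = sign(-2.8432)*max(|-2.8432| - 2.7, 0) = -0.1432
prox(-3.8724) = sign(-3.8724)*max(|-3.8724| - 2.7, 0) = -1.1724
prox(1.8678) = sign(1.8678)*max(|1.8678| - 2.7, 0) = 0.0
prox(x) = [-0.1432, -1.1724, 0.0]
||prox(x)||_1 = 0.1432 + 1.1724 + 0.0 = 1.3156


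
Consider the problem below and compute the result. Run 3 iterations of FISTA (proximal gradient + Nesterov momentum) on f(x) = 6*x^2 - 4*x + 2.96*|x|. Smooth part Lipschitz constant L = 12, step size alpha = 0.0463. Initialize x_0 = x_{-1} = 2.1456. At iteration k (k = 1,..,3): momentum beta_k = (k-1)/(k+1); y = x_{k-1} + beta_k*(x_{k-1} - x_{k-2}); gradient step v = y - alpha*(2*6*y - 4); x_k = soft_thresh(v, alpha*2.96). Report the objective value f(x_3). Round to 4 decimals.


FISTA on f(x) = 6*x^2 - 4*x + 2.96*|x|
L = 12, alpha = 0.0463
Iteration 1: beta = 0.0, y = 2.1456 + 0.0*(2.1456 - 2.1456) = 2.1456
  grad(y) = 21.7472, v = y - alpha*grad = 1.1387
  prox(v) = soft_thresh(1.1387, 0.137) = 1.0017
Iteration 2: beta = 0.3333, y = 1.0017 + 0.3333*(1.0017 - 2.1456) = 0.6203
  grad(y) = 3.4441, v = y - alpha*grad = 0.4609
  prox(v) = soft_thresh(0.4609, 0.137) = 0.3238
Iteration 3: beta = 0.5, y = 0.3238 + 0.5*(0.3238 - 1.0017) = -0.0151
  grad(y) = -4.181, v = y - alpha*grad = 0.1785
  prox(v) = soft_thresh(0.1785, 0.137) = 0.0415
f(x_3) = 6*0.0415^2 - 4*0.0415 + 2.96*|0.0415| = -0.0328


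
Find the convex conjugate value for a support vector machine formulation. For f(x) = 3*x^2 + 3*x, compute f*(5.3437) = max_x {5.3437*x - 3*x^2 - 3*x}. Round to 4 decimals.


f*(y) = sup_x {y*x - a*x^2 - b*x} = sup_x {(y-b)*x - a*x^2}
FOC: (y - b) - 2a*x = 0 => x* = (y - b)/(2a)
x* = (5.3437 - 3)/(2*3) = 0.3906
f*(5.3437) = (y-b)^2/(4a) = (5.3437 - 3)^2/(4*3)
= 5.4929/12 = 0.4577


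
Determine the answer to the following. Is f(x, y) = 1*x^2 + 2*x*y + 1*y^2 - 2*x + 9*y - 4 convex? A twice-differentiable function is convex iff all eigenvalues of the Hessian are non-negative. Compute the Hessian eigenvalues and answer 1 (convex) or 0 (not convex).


The Hessian of f(x,y) = 1*x^2 + 2*x*y + 1*y^2 - 2*x + 9*y - 4 is:
H = [[2, 2], [2, 2]]
Trace = 2 + 2 = 4
Determinant = 2*2 - (2)^2 = 0
Discriminant = (4)^2 - 4*0 = 16.0
Eigenvalues: lambda_1 = 0.0, lambda_2 = 4.0
The function is convex.

1


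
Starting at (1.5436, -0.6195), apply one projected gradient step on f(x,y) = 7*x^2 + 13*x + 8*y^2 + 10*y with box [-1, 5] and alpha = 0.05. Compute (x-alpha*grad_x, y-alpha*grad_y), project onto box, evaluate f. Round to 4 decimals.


Step 1: Compute gradient at (1.5436, -0.6195).
grad_x = 2*7*1.5436 + 13 = 34.6104
grad_y = 2*8*-0.6195 + 10 = 0.088
Step 2: Gradient step.
x_raw = 1.5436 - 0.05*34.6104 = -0.1869
y_raw = -0.6195 - 0.05*0.088 = -0.6239
Step 3: Project onto [-1, 5].
x_proj = clip(-0.1869) = -0.1869
y_proj = clip(-0.6239) = -0.6239
Step 4: Evaluate f.
f(-0.1869, -0.6239) = -5.3104


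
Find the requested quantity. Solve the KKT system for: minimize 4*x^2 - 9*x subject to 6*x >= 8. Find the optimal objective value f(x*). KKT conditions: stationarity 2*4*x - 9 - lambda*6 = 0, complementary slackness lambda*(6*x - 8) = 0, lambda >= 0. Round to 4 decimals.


Step 1: Try lambda = 0 (constraint inactive).
x_unc = 9/(2*4) = 1.125
Check: 6*1.125 = 6.75 < 8 -- violated!
Step 2: Constraint must be active: 6*x = 8
x* = 8/6 = 4/3 = 1.3333 (rounded; the exact value 4/3 is used below)
lambda = (2*4*(4/3) - 9)/6 = 0.2778
Step 3: Compute optimal value.
f(x*) = 4*(4/3)^2 - 9*(4/3) = -4.8889


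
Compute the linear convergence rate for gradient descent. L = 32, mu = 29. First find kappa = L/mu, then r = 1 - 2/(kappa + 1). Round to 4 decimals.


Step 1: Compute the condition number.
kappa = L/mu = 32/29 = 1.1034
Step 2: Compute the convergence rate.
r = 1 - 2/(kappa + 1) = 1 - 2*mu/(L + mu) = (L - mu)/(L + mu) = 3/61 = 0.0492


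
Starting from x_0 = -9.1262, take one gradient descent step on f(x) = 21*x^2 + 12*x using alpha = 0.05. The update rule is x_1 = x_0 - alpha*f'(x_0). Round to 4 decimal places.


We compute the gradient at x_0 and apply the update.
f'(x) = 42*x + 12
f'(-9.1262) = 42*-9.1262 + 12 = -371.3004
x_1 = -9.1262 - 0.05*-371.3004 = 9.4388


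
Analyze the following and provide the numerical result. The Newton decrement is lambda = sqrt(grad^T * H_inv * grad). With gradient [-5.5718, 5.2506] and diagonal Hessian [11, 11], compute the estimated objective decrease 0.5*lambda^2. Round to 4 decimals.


Step 1: H is diagonal, so H^(-1) * g = [-0.5065, 0.4773].
Step 2: g^T H^(-1) g = sum_i g_i^2 / H_ii
  = (-5.5718)^2/11 + (5.2506)^2/11
  = 2.8223 + 2.5063 = 5.3285
Step 3: Objective decrease = 0.5 * g^T H^(-1) g = 2.6643


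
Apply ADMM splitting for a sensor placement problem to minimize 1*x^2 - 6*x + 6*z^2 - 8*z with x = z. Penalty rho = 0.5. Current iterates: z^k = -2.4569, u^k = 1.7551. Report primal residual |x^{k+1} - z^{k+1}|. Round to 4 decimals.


ADMM iteration with rho = 0.5, z^k = -2.4569, u^k = 1.7551
Step 1: x-update.
Minimize 1*x^2 - 6*x + (0.5/2)*(x + 2.4569 + 1.7551)^2
FOC: (2*1 + 0.5)*x = 6 + 0.5*(-2.4569 - 1.7551)
x^{k+1} = 1.5576
Step 2: z-update.
Minimize 6*z^2 - 8*z + (0.5/2)*(1.5576 - z + 1.7551)^2
FOC: (2*6 + 0.5)*z = 8 + 0.5*(1.5576 + 1.7551)
z^{k+1} = 0.7725
Step 3: u-update.
u^{k+1} = 1.7551 + 1.5576 - 0.7725 = 2.5402
Step 4: Primal residual = |1.5576 - 0.7725| = 0.7851


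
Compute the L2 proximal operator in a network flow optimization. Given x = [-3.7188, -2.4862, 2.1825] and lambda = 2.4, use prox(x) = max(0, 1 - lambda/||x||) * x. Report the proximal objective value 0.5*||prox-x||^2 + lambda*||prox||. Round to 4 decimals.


Step 1: Compute ||x||.
||x|| = 4.9773
Step 2: Compute scaling factor.
scale = max(0, 1 - 2.4/4.9773) = 0.5178
Step 3: prox(x) = [-1.9257, -1.2874, 1.1301]
||prox(x)|| = 2.5773
Step 4: Proximal objective.
0.5*||prox-x||^2 = 2.88
lambda*||prox|| = 6.1855
Total = 9.0656


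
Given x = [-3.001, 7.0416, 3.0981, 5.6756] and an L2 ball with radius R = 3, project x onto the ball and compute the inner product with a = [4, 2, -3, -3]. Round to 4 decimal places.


Step 1: Compute ||x|| (intermediates to 6 decimals).
||x|| = sqrt((-3.001)^2 + 7.0416^2 + 3.0981^2 + 5.6756^2) = 10.020019
Step 2: Project.
Since ||x|| > R, scale = R/||x|| = 3/10.020019 = 0.299401, proj(x) = scale * x
proj(x) = [-0.898502, 2.108262, 0.927574, 1.69928]
Step 3: Dot product.
a^T * proj(x) = 4*(-0.898502) + 2*2.108262 - 3*0.927574 - 3*1.69928 = -7.258
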